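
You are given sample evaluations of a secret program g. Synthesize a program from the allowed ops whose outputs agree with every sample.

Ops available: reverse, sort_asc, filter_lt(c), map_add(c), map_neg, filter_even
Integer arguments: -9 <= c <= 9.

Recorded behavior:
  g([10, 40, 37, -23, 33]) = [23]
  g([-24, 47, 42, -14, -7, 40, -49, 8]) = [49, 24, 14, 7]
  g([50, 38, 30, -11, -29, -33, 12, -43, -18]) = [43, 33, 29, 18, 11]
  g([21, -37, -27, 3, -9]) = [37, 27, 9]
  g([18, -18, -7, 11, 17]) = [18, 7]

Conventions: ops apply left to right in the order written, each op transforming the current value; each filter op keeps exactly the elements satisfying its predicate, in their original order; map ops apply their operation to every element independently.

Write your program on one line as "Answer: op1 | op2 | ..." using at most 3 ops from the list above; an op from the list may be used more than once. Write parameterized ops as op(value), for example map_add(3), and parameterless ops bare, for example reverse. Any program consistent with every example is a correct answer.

filter_lt(2) | sort_asc | map_neg

Check, running the answer program on each example:
  [10, 40, 37, -23, 33] -> [-23] -> [-23] -> [23]
  [-24, 47, 42, -14, -7, 40, -49, 8] -> [-24, -14, -7, -49] -> [-49, -24, -14, -7] -> [49, 24, 14, 7]
  [50, 38, 30, -11, -29, -33, 12, -43, -18] -> [-11, -29, -33, -43, -18] -> [-43, -33, -29, -18, -11] -> [43, 33, 29, 18, 11]
  [21, -37, -27, 3, -9] -> [-37, -27, -9] -> [-37, -27, -9] -> [37, 27, 9]
  [18, -18, -7, 11, 17] -> [-18, -7] -> [-18, -7] -> [18, 7]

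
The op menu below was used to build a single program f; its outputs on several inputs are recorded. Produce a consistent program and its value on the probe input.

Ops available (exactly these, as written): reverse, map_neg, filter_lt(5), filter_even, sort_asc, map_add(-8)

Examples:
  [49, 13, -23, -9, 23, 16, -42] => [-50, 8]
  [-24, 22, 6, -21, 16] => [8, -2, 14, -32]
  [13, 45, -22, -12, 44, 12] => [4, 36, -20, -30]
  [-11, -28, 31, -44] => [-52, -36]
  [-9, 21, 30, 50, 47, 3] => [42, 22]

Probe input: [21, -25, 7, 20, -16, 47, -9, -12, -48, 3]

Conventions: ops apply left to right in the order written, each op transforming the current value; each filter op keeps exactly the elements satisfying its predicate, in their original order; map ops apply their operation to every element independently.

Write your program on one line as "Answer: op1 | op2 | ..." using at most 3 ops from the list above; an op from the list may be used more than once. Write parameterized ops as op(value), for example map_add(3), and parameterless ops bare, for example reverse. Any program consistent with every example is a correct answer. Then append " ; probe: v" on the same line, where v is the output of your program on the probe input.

map_add(-8) | filter_even | reverse ; probe: [-56, -20, -24, 12]

Check, running the answer program on each example:
  [49, 13, -23, -9, 23, 16, -42] -> [41, 5, -31, -17, 15, 8, -50] -> [8, -50] -> [-50, 8]
  [-24, 22, 6, -21, 16] -> [-32, 14, -2, -29, 8] -> [-32, 14, -2, 8] -> [8, -2, 14, -32]
  [13, 45, -22, -12, 44, 12] -> [5, 37, -30, -20, 36, 4] -> [-30, -20, 36, 4] -> [4, 36, -20, -30]
  [-11, -28, 31, -44] -> [-19, -36, 23, -52] -> [-36, -52] -> [-52, -36]
  [-9, 21, 30, 50, 47, 3] -> [-17, 13, 22, 42, 39, -5] -> [22, 42] -> [42, 22]
  probe: [21, -25, 7, 20, -16, 47, -9, -12, -48, 3] -> [13, -33, -1, 12, -24, 39, -17, -20, -56, -5] -> [12, -24, -20, -56] -> [-56, -20, -24, 12]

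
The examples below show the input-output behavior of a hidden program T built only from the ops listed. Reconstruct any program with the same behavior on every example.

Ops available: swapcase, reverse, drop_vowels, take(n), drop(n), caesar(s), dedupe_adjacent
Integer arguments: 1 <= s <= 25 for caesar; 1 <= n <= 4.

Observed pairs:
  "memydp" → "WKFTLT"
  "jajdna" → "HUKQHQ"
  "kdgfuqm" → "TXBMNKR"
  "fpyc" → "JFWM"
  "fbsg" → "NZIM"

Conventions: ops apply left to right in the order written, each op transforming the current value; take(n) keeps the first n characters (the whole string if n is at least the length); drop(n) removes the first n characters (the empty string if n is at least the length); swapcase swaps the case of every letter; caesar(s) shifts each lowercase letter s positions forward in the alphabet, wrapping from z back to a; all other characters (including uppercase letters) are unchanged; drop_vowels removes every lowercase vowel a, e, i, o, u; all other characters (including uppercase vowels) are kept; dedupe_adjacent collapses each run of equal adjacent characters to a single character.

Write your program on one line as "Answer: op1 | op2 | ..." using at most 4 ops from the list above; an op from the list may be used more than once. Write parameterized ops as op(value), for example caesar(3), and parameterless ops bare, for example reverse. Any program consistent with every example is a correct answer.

caesar(7) | reverse | swapcase

Check, running the answer program on each example:
  "memydp" -> "tltfkw" -> "wkftlt" -> "WKFTLT"
  "jajdna" -> "qhqkuh" -> "hukqhq" -> "HUKQHQ"
  "kdgfuqm" -> "rknmbxt" -> "txbmnkr" -> "TXBMNKR"
  "fpyc" -> "mwfj" -> "jfwm" -> "JFWM"
  "fbsg" -> "mizn" -> "nzim" -> "NZIM"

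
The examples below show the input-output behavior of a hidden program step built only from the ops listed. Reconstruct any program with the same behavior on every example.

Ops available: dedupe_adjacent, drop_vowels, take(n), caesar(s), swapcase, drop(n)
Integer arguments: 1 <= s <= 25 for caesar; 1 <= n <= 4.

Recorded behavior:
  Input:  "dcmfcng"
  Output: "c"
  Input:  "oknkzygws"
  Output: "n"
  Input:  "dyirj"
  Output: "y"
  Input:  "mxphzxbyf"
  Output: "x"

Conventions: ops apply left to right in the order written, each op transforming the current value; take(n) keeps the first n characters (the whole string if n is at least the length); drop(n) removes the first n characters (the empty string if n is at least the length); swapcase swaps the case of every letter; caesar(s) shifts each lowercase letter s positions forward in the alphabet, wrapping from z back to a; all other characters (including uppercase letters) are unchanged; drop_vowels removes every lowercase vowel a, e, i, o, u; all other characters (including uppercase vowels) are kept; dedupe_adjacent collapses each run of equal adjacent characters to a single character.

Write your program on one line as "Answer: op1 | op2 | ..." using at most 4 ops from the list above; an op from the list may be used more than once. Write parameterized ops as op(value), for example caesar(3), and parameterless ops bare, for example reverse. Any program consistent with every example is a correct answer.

drop_vowels | drop(1) | take(1)

Check, running the answer program on each example:
  "dcmfcng" -> "dcmfcng" -> "cmfcng" -> "c"
  "oknkzygws" -> "knkzygws" -> "nkzygws" -> "n"
  "dyirj" -> "dyrj" -> "yrj" -> "y"
  "mxphzxbyf" -> "mxphzxbyf" -> "xphzxbyf" -> "x"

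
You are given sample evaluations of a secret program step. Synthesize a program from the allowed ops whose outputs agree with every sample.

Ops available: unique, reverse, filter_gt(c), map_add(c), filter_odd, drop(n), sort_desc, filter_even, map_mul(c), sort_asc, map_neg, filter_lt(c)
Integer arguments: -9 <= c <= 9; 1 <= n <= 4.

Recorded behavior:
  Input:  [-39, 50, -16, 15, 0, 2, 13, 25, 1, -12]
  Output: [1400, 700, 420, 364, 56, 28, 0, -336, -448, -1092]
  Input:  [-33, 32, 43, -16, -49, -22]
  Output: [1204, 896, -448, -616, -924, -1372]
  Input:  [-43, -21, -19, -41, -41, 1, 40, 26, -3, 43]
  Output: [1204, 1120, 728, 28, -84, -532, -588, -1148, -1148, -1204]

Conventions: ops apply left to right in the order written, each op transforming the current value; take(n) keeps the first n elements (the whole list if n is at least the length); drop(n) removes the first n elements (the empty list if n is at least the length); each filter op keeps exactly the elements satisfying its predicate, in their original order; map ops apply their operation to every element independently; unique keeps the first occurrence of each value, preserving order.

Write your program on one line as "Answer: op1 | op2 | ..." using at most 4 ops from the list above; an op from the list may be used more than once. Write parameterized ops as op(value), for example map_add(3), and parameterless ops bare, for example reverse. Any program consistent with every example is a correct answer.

map_mul(-4) | sort_desc | map_mul(-7) | reverse

Check, running the answer program on each example:
  [-39, 50, -16, 15, 0, 2, 13, 25, 1, -12] -> [156, -200, 64, -60, 0, -8, -52, -100, -4, 48] -> [156, 64, 48, 0, -4, -8, -52, -60, -100, -200] -> [-1092, -448, -336, 0, 28, 56, 364, 420, 700, 1400] -> [1400, 700, 420, 364, 56, 28, 0, -336, -448, -1092]
  [-33, 32, 43, -16, -49, -22] -> [132, -128, -172, 64, 196, 88] -> [196, 132, 88, 64, -128, -172] -> [-1372, -924, -616, -448, 896, 1204] -> [1204, 896, -448, -616, -924, -1372]
  [-43, -21, -19, -41, -41, 1, 40, 26, -3, 43] -> [172, 84, 76, 164, 164, -4, -160, -104, 12, -172] -> [172, 164, 164, 84, 76, 12, -4, -104, -160, -172] -> [-1204, -1148, -1148, -588, -532, -84, 28, 728, 1120, 1204] -> [1204, 1120, 728, 28, -84, -532, -588, -1148, -1148, -1204]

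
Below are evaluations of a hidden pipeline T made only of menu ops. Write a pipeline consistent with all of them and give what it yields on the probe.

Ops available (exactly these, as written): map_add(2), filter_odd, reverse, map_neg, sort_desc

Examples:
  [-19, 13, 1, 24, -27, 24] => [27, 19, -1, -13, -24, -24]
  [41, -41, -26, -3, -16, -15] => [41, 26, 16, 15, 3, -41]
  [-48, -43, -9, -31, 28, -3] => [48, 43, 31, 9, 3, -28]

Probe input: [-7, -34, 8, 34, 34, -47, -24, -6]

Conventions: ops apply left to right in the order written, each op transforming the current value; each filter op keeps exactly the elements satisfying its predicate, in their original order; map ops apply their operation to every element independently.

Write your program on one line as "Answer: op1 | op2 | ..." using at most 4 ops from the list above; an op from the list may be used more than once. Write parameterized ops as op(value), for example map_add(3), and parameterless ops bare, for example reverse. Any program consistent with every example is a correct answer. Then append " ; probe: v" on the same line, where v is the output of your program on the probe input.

sort_desc | reverse | map_neg ; probe: [47, 34, 24, 7, 6, -8, -34, -34]

Check, running the answer program on each example:
  [-19, 13, 1, 24, -27, 24] -> [24, 24, 13, 1, -19, -27] -> [-27, -19, 1, 13, 24, 24] -> [27, 19, -1, -13, -24, -24]
  [41, -41, -26, -3, -16, -15] -> [41, -3, -15, -16, -26, -41] -> [-41, -26, -16, -15, -3, 41] -> [41, 26, 16, 15, 3, -41]
  [-48, -43, -9, -31, 28, -3] -> [28, -3, -9, -31, -43, -48] -> [-48, -43, -31, -9, -3, 28] -> [48, 43, 31, 9, 3, -28]
  probe: [-7, -34, 8, 34, 34, -47, -24, -6] -> [34, 34, 8, -6, -7, -24, -34, -47] -> [-47, -34, -24, -7, -6, 8, 34, 34] -> [47, 34, 24, 7, 6, -8, -34, -34]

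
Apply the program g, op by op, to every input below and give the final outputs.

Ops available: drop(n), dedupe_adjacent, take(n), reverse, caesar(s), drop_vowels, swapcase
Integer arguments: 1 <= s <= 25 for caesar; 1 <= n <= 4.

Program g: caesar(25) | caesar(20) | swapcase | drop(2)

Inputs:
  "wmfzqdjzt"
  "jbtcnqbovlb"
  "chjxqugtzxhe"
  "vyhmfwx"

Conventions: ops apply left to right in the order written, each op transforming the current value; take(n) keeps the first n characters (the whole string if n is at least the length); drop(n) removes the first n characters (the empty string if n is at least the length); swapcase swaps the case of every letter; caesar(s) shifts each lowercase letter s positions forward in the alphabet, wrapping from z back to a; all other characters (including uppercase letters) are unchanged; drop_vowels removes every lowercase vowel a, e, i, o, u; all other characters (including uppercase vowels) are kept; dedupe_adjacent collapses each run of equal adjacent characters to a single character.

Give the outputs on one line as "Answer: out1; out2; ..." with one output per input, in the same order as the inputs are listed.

Execution, op by op:
  "wmfzqdjzt" -> "vleypciys" -> "pfysjwcsm" -> "PFYSJWCSM" -> "YSJWCSM"
  "jbtcnqbovlb" -> "iasbmpanuka" -> "cumvgjuhoeu" -> "CUMVGJUHOEU" -> "MVGJUHOEU"
  "chjxqugtzxhe" -> "bgiwptfsywgd" -> "vacqjnzmsqax" -> "VACQJNZMSQAX" -> "CQJNZMSQAX"
  "vyhmfwx" -> "uxglevw" -> "orafypq" -> "ORAFYPQ" -> "AFYPQ"

"YSJWCSM"; "MVGJUHOEU"; "CQJNZMSQAX"; "AFYPQ"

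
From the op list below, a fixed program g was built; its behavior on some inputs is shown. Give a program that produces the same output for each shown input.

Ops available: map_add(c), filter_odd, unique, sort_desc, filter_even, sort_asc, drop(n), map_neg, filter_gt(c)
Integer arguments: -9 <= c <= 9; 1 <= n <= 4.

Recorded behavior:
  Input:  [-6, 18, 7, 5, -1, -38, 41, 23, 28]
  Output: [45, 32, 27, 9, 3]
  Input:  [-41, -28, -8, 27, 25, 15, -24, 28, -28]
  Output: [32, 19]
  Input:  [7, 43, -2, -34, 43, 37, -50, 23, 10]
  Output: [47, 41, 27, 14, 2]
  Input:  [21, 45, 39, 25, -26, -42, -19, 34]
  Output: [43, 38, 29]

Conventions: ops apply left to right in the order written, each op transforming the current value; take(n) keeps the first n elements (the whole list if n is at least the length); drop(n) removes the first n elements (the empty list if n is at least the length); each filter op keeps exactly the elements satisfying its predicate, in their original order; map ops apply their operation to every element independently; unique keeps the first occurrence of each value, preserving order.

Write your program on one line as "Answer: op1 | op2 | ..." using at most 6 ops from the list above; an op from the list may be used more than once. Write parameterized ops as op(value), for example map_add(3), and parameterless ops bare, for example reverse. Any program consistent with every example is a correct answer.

filter_gt(-3) | drop(2) | map_neg | sort_asc | map_add(-4) | map_neg

Check, running the answer program on each example:
  [-6, 18, 7, 5, -1, -38, 41, 23, 28] -> [18, 7, 5, -1, 41, 23, 28] -> [5, -1, 41, 23, 28] -> [-5, 1, -41, -23, -28] -> [-41, -28, -23, -5, 1] -> [-45, -32, -27, -9, -3] -> [45, 32, 27, 9, 3]
  [-41, -28, -8, 27, 25, 15, -24, 28, -28] -> [27, 25, 15, 28] -> [15, 28] -> [-15, -28] -> [-28, -15] -> [-32, -19] -> [32, 19]
  [7, 43, -2, -34, 43, 37, -50, 23, 10] -> [7, 43, -2, 43, 37, 23, 10] -> [-2, 43, 37, 23, 10] -> [2, -43, -37, -23, -10] -> [-43, -37, -23, -10, 2] -> [-47, -41, -27, -14, -2] -> [47, 41, 27, 14, 2]
  [21, 45, 39, 25, -26, -42, -19, 34] -> [21, 45, 39, 25, 34] -> [39, 25, 34] -> [-39, -25, -34] -> [-39, -34, -25] -> [-43, -38, -29] -> [43, 38, 29]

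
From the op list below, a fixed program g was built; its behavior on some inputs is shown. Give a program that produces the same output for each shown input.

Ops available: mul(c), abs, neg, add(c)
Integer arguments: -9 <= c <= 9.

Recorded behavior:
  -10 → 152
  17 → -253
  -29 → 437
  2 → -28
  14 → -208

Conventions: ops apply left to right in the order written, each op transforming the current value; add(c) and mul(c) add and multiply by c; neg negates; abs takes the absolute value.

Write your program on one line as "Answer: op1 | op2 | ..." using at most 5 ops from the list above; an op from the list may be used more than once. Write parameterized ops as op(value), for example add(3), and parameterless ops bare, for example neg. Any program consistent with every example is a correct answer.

mul(5) | mul(3) | add(-2) | neg

Check, running the answer program on each example:
  -10 -> -50 -> -150 -> -152 -> 152
  17 -> 85 -> 255 -> 253 -> -253
  -29 -> -145 -> -435 -> -437 -> 437
  2 -> 10 -> 30 -> 28 -> -28
  14 -> 70 -> 210 -> 208 -> -208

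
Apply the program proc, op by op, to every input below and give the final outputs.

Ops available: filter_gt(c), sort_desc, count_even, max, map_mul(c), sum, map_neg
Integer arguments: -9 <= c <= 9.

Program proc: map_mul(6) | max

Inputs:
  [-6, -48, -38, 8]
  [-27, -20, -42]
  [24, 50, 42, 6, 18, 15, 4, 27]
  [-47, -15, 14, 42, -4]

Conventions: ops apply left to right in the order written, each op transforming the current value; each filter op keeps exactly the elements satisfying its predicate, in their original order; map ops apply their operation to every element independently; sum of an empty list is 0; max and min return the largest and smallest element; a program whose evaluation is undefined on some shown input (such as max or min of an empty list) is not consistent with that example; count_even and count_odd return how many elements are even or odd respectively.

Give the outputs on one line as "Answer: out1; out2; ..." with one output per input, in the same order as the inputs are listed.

Execution, op by op:
  [-6, -48, -38, 8] -> [-36, -288, -228, 48] -> 48
  [-27, -20, -42] -> [-162, -120, -252] -> -120
  [24, 50, 42, 6, 18, 15, 4, 27] -> [144, 300, 252, 36, 108, 90, 24, 162] -> 300
  [-47, -15, 14, 42, -4] -> [-282, -90, 84, 252, -24] -> 252

48; -120; 300; 252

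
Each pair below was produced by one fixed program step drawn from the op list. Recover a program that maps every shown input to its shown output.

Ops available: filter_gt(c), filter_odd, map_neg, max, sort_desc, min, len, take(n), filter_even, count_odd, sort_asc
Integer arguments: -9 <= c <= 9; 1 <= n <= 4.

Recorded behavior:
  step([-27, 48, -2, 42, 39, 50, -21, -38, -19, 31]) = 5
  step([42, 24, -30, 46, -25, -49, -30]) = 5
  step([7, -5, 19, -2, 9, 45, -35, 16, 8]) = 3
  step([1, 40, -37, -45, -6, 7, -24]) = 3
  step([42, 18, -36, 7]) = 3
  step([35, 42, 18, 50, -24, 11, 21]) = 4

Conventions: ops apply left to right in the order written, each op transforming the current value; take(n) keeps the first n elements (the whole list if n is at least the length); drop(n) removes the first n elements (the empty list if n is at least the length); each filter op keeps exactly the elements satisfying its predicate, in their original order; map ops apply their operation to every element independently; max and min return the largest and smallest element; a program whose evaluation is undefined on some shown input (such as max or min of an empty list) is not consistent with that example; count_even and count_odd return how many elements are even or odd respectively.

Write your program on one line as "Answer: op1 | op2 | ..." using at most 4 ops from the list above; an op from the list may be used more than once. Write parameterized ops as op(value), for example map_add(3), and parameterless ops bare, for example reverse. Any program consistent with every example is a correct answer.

sort_asc | sort_desc | filter_even | len

Check, running the answer program on each example:
  [-27, 48, -2, 42, 39, 50, -21, -38, -19, 31] -> [-38, -27, -21, -19, -2, 31, 39, 42, 48, 50] -> [50, 48, 42, 39, 31, -2, -19, -21, -27, -38] -> [50, 48, 42, -2, -38] -> 5
  [42, 24, -30, 46, -25, -49, -30] -> [-49, -30, -30, -25, 24, 42, 46] -> [46, 42, 24, -25, -30, -30, -49] -> [46, 42, 24, -30, -30] -> 5
  [7, -5, 19, -2, 9, 45, -35, 16, 8] -> [-35, -5, -2, 7, 8, 9, 16, 19, 45] -> [45, 19, 16, 9, 8, 7, -2, -5, -35] -> [16, 8, -2] -> 3
  [1, 40, -37, -45, -6, 7, -24] -> [-45, -37, -24, -6, 1, 7, 40] -> [40, 7, 1, -6, -24, -37, -45] -> [40, -6, -24] -> 3
  [42, 18, -36, 7] -> [-36, 7, 18, 42] -> [42, 18, 7, -36] -> [42, 18, -36] -> 3
  [35, 42, 18, 50, -24, 11, 21] -> [-24, 11, 18, 21, 35, 42, 50] -> [50, 42, 35, 21, 18, 11, -24] -> [50, 42, 18, -24] -> 4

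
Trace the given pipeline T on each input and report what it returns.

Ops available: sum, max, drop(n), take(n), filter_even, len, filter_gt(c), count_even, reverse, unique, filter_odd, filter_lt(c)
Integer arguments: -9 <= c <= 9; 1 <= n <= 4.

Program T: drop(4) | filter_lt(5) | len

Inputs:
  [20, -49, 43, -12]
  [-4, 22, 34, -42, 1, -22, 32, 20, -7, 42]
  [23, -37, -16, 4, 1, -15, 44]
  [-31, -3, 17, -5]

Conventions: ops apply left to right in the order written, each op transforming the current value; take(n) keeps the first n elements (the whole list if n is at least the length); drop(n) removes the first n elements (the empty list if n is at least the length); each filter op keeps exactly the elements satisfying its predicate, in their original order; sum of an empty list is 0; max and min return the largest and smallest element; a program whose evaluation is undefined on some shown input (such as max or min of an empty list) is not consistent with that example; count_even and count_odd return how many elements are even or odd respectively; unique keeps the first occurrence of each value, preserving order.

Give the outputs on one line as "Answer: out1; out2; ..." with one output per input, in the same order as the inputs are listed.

0; 3; 2; 0

Execution, op by op:
  [20, -49, 43, -12] -> [] -> [] -> 0
  [-4, 22, 34, -42, 1, -22, 32, 20, -7, 42] -> [1, -22, 32, 20, -7, 42] -> [1, -22, -7] -> 3
  [23, -37, -16, 4, 1, -15, 44] -> [1, -15, 44] -> [1, -15] -> 2
  [-31, -3, 17, -5] -> [] -> [] -> 0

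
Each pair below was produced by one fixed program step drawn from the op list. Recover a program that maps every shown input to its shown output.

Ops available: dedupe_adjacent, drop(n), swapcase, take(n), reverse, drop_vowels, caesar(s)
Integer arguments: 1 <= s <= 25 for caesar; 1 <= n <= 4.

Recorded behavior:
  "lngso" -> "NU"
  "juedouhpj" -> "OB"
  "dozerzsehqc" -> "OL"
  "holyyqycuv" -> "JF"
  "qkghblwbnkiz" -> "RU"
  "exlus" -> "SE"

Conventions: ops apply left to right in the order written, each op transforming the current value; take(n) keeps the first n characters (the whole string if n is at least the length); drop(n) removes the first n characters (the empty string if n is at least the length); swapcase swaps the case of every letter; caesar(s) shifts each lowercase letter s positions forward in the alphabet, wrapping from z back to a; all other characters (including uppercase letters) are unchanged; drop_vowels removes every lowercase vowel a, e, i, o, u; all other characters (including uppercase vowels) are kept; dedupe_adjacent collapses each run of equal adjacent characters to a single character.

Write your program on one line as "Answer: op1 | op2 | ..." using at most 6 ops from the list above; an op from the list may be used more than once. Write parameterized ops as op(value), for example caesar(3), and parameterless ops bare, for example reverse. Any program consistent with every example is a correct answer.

dedupe_adjacent | caesar(7) | reverse | take(4) | swapcase | drop(2)

Check, running the answer program on each example:
  "lngso" -> "lngso" -> "sunzv" -> "vznus" -> "vznu" -> "VZNU" -> "NU"
  "juedouhpj" -> "juedouhpj" -> "qblkvbowq" -> "qwobvklbq" -> "qwob" -> "QWOB" -> "OB"
  "dozerzsehqc" -> "dozerzsehqc" -> "kvglygzloxj" -> "jxolzgylgvk" -> "jxol" -> "JXOL" -> "OL"
  "holyyqycuv" -> "holyqycuv" -> "ovsfxfjbc" -> "cbjfxfsvo" -> "cbjf" -> "CBJF" -> "JF"
  "qkghblwbnkiz" -> "qkghblwbnkiz" -> "xrnoisdiurpg" -> "gpruidsionrx" -> "gpru" -> "GPRU" -> "RU"
  "exlus" -> "exlus" -> "lesbz" -> "zbsel" -> "zbse" -> "ZBSE" -> "SE"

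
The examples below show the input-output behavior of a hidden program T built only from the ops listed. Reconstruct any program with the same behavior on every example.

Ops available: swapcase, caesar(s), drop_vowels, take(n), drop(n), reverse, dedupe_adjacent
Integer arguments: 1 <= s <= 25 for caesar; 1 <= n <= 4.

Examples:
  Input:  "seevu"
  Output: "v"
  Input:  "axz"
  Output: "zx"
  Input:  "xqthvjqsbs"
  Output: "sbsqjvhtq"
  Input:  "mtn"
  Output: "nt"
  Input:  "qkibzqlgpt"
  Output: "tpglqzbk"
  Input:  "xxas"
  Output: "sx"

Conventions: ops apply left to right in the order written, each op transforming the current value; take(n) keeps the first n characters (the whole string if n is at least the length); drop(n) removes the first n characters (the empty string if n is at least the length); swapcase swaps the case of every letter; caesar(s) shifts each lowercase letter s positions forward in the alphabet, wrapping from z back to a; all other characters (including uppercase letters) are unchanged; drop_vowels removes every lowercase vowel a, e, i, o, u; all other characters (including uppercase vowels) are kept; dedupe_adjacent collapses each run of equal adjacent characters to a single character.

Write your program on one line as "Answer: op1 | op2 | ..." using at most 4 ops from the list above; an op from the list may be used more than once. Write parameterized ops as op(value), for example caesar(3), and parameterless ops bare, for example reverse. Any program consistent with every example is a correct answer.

drop(1) | drop_vowels | reverse

Check, running the answer program on each example:
  "seevu" -> "eevu" -> "v" -> "v"
  "axz" -> "xz" -> "xz" -> "zx"
  "xqthvjqsbs" -> "qthvjqsbs" -> "qthvjqsbs" -> "sbsqjvhtq"
  "mtn" -> "tn" -> "tn" -> "nt"
  "qkibzqlgpt" -> "kibzqlgpt" -> "kbzqlgpt" -> "tpglqzbk"
  "xxas" -> "xas" -> "xs" -> "sx"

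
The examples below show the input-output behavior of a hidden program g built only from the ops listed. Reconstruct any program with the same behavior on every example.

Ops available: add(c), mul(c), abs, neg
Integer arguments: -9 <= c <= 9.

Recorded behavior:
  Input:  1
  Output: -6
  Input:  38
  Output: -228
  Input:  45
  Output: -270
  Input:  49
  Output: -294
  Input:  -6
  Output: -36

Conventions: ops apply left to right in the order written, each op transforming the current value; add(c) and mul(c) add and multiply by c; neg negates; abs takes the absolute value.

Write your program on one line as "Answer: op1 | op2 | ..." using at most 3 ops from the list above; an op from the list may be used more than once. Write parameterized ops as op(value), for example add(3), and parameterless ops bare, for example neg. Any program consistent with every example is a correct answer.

abs | mul(-6)

Check, running the answer program on each example:
  1 -> 1 -> -6
  38 -> 38 -> -228
  45 -> 45 -> -270
  49 -> 49 -> -294
  -6 -> 6 -> -36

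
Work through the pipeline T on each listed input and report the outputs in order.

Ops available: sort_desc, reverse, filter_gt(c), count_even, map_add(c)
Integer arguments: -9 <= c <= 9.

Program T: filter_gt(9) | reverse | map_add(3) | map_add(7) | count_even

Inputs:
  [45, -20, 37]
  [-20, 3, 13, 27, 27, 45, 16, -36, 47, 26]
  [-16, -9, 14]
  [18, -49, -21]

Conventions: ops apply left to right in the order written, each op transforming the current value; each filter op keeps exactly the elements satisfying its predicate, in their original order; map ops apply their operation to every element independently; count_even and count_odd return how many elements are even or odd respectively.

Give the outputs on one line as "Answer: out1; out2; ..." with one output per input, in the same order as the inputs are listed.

Execution, op by op:
  [45, -20, 37] -> [45, 37] -> [37, 45] -> [40, 48] -> [47, 55] -> 0
  [-20, 3, 13, 27, 27, 45, 16, -36, 47, 26] -> [13, 27, 27, 45, 16, 47, 26] -> [26, 47, 16, 45, 27, 27, 13] -> [29, 50, 19, 48, 30, 30, 16] -> [36, 57, 26, 55, 37, 37, 23] -> 2
  [-16, -9, 14] -> [14] -> [14] -> [17] -> [24] -> 1
  [18, -49, -21] -> [18] -> [18] -> [21] -> [28] -> 1

0; 2; 1; 1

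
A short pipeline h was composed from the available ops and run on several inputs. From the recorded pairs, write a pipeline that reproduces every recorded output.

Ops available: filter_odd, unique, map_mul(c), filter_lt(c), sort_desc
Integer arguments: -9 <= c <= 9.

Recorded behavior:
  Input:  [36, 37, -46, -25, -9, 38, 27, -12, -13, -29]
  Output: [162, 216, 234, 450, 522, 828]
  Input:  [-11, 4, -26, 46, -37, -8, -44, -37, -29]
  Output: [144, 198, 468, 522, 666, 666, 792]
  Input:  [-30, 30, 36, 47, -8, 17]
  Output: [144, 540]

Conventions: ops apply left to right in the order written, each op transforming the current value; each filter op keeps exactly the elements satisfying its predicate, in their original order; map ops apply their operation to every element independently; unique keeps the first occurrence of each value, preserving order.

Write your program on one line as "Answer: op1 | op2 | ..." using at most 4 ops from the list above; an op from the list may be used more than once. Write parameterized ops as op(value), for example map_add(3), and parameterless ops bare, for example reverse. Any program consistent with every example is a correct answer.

filter_lt(4) | sort_desc | map_mul(2) | map_mul(-9)

Check, running the answer program on each example:
  [36, 37, -46, -25, -9, 38, 27, -12, -13, -29] -> [-46, -25, -9, -12, -13, -29] -> [-9, -12, -13, -25, -29, -46] -> [-18, -24, -26, -50, -58, -92] -> [162, 216, 234, 450, 522, 828]
  [-11, 4, -26, 46, -37, -8, -44, -37, -29] -> [-11, -26, -37, -8, -44, -37, -29] -> [-8, -11, -26, -29, -37, -37, -44] -> [-16, -22, -52, -58, -74, -74, -88] -> [144, 198, 468, 522, 666, 666, 792]
  [-30, 30, 36, 47, -8, 17] -> [-30, -8] -> [-8, -30] -> [-16, -60] -> [144, 540]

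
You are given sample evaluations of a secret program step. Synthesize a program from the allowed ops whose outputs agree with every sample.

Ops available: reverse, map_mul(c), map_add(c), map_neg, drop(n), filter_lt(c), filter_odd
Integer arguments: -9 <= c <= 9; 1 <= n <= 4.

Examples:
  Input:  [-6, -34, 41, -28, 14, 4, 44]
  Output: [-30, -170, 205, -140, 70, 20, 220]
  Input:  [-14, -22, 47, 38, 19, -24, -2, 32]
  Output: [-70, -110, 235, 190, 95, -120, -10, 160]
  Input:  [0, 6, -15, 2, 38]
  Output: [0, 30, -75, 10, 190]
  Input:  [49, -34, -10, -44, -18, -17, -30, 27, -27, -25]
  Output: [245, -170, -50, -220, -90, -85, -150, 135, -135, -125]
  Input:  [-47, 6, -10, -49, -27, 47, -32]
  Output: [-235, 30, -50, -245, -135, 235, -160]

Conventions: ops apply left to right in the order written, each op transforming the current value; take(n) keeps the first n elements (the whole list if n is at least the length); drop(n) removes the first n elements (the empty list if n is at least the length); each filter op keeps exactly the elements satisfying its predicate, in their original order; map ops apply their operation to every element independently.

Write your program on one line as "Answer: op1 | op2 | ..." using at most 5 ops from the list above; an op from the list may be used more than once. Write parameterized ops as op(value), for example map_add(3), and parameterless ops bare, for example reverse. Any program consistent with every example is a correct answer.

reverse | map_mul(5) | map_neg | reverse | map_mul(-1)

Check, running the answer program on each example:
  [-6, -34, 41, -28, 14, 4, 44] -> [44, 4, 14, -28, 41, -34, -6] -> [220, 20, 70, -140, 205, -170, -30] -> [-220, -20, -70, 140, -205, 170, 30] -> [30, 170, -205, 140, -70, -20, -220] -> [-30, -170, 205, -140, 70, 20, 220]
  [-14, -22, 47, 38, 19, -24, -2, 32] -> [32, -2, -24, 19, 38, 47, -22, -14] -> [160, -10, -120, 95, 190, 235, -110, -70] -> [-160, 10, 120, -95, -190, -235, 110, 70] -> [70, 110, -235, -190, -95, 120, 10, -160] -> [-70, -110, 235, 190, 95, -120, -10, 160]
  [0, 6, -15, 2, 38] -> [38, 2, -15, 6, 0] -> [190, 10, -75, 30, 0] -> [-190, -10, 75, -30, 0] -> [0, -30, 75, -10, -190] -> [0, 30, -75, 10, 190]
  [49, -34, -10, -44, -18, -17, -30, 27, -27, -25] -> [-25, -27, 27, -30, -17, -18, -44, -10, -34, 49] -> [-125, -135, 135, -150, -85, -90, -220, -50, -170, 245] -> [125, 135, -135, 150, 85, 90, 220, 50, 170, -245] -> [-245, 170, 50, 220, 90, 85, 150, -135, 135, 125] -> [245, -170, -50, -220, -90, -85, -150, 135, -135, -125]
  [-47, 6, -10, -49, -27, 47, -32] -> [-32, 47, -27, -49, -10, 6, -47] -> [-160, 235, -135, -245, -50, 30, -235] -> [160, -235, 135, 245, 50, -30, 235] -> [235, -30, 50, 245, 135, -235, 160] -> [-235, 30, -50, -245, -135, 235, -160]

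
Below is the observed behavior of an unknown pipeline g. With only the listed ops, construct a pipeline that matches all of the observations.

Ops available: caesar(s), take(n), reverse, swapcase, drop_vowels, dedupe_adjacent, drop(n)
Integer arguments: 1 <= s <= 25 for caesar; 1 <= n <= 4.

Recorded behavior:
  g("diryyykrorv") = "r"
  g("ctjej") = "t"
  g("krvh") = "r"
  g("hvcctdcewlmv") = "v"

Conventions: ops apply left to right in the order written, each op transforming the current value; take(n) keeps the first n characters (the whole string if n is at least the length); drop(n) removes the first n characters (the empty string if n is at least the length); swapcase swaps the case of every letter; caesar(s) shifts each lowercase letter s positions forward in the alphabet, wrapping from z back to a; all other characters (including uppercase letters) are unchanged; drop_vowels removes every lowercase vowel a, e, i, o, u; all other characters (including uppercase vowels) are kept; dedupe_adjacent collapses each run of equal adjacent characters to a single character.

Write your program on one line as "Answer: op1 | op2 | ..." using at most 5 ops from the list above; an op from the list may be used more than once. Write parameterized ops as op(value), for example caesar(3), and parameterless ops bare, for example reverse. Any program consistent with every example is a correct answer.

drop_vowels | drop(1) | dedupe_adjacent | take(1)

Check, running the answer program on each example:
  "diryyykrorv" -> "dryyykrrv" -> "ryyykrrv" -> "rykrv" -> "r"
  "ctjej" -> "ctjj" -> "tjj" -> "tj" -> "t"
  "krvh" -> "krvh" -> "rvh" -> "rvh" -> "r"
  "hvcctdcewlmv" -> "hvcctdcwlmv" -> "vcctdcwlmv" -> "vctdcwlmv" -> "v"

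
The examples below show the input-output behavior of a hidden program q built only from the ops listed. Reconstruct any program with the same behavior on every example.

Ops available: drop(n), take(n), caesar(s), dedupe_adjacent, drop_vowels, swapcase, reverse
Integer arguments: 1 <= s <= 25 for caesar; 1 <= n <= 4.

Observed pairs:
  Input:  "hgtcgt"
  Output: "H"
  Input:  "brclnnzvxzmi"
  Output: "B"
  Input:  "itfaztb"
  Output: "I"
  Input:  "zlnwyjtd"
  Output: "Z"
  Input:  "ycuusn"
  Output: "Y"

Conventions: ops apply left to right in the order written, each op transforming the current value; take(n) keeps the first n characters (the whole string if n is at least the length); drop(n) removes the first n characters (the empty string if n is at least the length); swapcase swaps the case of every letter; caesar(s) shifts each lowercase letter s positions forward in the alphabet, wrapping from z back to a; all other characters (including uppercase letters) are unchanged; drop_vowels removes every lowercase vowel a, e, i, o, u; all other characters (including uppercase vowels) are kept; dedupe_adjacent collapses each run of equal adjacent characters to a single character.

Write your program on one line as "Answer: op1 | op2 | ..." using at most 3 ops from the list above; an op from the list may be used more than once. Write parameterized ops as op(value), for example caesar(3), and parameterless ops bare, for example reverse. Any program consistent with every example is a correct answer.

swapcase | take(1)

Check, running the answer program on each example:
  "hgtcgt" -> "HGTCGT" -> "H"
  "brclnnzvxzmi" -> "BRCLNNZVXZMI" -> "B"
  "itfaztb" -> "ITFAZTB" -> "I"
  "zlnwyjtd" -> "ZLNWYJTD" -> "Z"
  "ycuusn" -> "YCUUSN" -> "Y"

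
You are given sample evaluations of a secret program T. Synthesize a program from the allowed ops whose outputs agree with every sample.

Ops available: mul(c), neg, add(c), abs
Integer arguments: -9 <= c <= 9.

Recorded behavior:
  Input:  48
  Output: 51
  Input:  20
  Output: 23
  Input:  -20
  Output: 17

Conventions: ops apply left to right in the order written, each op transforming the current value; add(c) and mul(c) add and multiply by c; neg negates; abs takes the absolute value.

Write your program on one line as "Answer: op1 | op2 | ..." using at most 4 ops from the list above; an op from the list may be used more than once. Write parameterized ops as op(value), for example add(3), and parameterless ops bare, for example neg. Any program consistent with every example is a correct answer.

neg | add(-3) | abs

Check, running the answer program on each example:
  48 -> -48 -> -51 -> 51
  20 -> -20 -> -23 -> 23
  -20 -> 20 -> 17 -> 17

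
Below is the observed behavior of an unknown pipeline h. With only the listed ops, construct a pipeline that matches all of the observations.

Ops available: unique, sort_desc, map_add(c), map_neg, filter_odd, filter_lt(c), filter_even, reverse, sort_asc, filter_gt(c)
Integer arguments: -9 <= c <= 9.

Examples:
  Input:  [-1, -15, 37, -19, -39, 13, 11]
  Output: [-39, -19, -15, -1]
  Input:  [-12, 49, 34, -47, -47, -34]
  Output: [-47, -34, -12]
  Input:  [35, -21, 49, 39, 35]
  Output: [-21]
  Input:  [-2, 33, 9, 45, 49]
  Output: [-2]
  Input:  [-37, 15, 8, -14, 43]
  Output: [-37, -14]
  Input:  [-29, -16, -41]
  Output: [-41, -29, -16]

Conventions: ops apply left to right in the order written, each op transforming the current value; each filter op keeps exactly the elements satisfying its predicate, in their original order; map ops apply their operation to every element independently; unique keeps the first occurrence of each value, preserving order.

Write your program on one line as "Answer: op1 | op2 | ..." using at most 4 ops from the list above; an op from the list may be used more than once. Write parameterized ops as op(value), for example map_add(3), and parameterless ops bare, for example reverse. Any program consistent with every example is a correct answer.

unique | sort_asc | filter_lt(6)

Check, running the answer program on each example:
  [-1, -15, 37, -19, -39, 13, 11] -> [-1, -15, 37, -19, -39, 13, 11] -> [-39, -19, -15, -1, 11, 13, 37] -> [-39, -19, -15, -1]
  [-12, 49, 34, -47, -47, -34] -> [-12, 49, 34, -47, -34] -> [-47, -34, -12, 34, 49] -> [-47, -34, -12]
  [35, -21, 49, 39, 35] -> [35, -21, 49, 39] -> [-21, 35, 39, 49] -> [-21]
  [-2, 33, 9, 45, 49] -> [-2, 33, 9, 45, 49] -> [-2, 9, 33, 45, 49] -> [-2]
  [-37, 15, 8, -14, 43] -> [-37, 15, 8, -14, 43] -> [-37, -14, 8, 15, 43] -> [-37, -14]
  [-29, -16, -41] -> [-29, -16, -41] -> [-41, -29, -16] -> [-41, -29, -16]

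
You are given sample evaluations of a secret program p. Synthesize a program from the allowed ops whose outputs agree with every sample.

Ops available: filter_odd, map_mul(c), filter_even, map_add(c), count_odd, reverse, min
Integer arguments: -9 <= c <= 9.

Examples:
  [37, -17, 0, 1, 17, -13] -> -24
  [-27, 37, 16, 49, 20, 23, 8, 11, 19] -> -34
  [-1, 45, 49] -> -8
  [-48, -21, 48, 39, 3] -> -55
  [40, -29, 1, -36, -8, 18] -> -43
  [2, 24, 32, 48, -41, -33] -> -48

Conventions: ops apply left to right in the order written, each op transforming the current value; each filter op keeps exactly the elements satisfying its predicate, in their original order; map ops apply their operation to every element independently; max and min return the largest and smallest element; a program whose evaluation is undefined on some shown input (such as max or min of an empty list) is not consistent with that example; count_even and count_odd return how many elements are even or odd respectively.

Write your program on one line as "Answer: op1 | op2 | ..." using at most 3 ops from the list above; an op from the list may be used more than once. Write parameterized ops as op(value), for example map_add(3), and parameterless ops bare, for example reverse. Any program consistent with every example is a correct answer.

map_add(-7) | min

Check, running the answer program on each example:
  [37, -17, 0, 1, 17, -13] -> [30, -24, -7, -6, 10, -20] -> -24
  [-27, 37, 16, 49, 20, 23, 8, 11, 19] -> [-34, 30, 9, 42, 13, 16, 1, 4, 12] -> -34
  [-1, 45, 49] -> [-8, 38, 42] -> -8
  [-48, -21, 48, 39, 3] -> [-55, -28, 41, 32, -4] -> -55
  [40, -29, 1, -36, -8, 18] -> [33, -36, -6, -43, -15, 11] -> -43
  [2, 24, 32, 48, -41, -33] -> [-5, 17, 25, 41, -48, -40] -> -48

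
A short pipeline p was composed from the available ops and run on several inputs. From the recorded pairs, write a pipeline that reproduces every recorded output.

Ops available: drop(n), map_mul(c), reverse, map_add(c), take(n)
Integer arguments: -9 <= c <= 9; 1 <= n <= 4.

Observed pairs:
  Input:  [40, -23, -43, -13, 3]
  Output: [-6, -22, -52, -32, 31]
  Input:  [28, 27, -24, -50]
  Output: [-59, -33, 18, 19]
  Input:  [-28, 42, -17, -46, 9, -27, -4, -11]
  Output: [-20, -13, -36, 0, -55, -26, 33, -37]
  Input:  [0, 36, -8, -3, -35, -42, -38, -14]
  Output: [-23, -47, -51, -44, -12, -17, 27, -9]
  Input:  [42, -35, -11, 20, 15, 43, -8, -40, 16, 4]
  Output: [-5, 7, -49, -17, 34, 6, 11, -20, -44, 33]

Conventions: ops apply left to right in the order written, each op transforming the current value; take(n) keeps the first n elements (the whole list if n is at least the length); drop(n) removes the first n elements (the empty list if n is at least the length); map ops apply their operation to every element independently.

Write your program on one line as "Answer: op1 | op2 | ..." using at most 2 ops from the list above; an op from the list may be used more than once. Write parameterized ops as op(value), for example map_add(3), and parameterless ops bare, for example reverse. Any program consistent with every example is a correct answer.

reverse | map_add(-9)

Check, running the answer program on each example:
  [40, -23, -43, -13, 3] -> [3, -13, -43, -23, 40] -> [-6, -22, -52, -32, 31]
  [28, 27, -24, -50] -> [-50, -24, 27, 28] -> [-59, -33, 18, 19]
  [-28, 42, -17, -46, 9, -27, -4, -11] -> [-11, -4, -27, 9, -46, -17, 42, -28] -> [-20, -13, -36, 0, -55, -26, 33, -37]
  [0, 36, -8, -3, -35, -42, -38, -14] -> [-14, -38, -42, -35, -3, -8, 36, 0] -> [-23, -47, -51, -44, -12, -17, 27, -9]
  [42, -35, -11, 20, 15, 43, -8, -40, 16, 4] -> [4, 16, -40, -8, 43, 15, 20, -11, -35, 42] -> [-5, 7, -49, -17, 34, 6, 11, -20, -44, 33]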